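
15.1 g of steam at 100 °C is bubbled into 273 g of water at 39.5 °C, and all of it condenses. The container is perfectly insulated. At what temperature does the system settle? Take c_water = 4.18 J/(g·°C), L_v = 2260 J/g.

Net heat exchanged in the isolated system is zero:
latent heat released on condensation: 15.1×2260 = 34126; condensed water 100 °C→T: 63.12(T − 100); water warms: 273×4.18×(T − 39.5) = 1141.1(T − 39.5)
1204.3 T = 34126 + 6311.8 + 45075 = 85513
T ≈ 71.01 °C — below 100 °C, confirming all the steam condensed.

T_f ≈ 71.0 °C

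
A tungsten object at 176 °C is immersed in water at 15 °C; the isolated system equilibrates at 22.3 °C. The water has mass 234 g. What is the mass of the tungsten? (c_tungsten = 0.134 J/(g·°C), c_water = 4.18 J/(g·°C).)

|Q_tungsten| = |Q_water|:
m·0.134·(176 − 22.3) = 234·4.18·(22.3 − 15)
20.6 m = 7140.3  ⇒  m ≈ 346.7 g

m ≈ 347 g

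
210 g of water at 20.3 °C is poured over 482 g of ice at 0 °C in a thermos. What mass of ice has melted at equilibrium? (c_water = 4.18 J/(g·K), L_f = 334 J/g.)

Cooling the water to 0 °C releases 210×4.18×20.3 = 17819 J.
Melting all 482 g of ice would need 482×334 = 160988 J.
That's not enough to melt it all — equilibrium is at 0 °C with ice remaining.
Mass melted = 17819/334 ≈ 53.35 g.

m_melted ≈ 53.4 g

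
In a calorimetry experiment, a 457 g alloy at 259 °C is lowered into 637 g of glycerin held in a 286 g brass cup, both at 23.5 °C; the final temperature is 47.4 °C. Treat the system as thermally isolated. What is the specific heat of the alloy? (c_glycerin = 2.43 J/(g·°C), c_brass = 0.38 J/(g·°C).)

Energy conservation, ΣQ = 0:
457×c×(47.4 − 259) + 637×2.43×(47.4 − 23.5) + 286×0.38×(47.4 − 23.5) = 0
-96701 c = -39593
c = -39593/-96701 ≈ 0.4094 J/(g·°C)

c ≈ 0.409 J/(g·°C)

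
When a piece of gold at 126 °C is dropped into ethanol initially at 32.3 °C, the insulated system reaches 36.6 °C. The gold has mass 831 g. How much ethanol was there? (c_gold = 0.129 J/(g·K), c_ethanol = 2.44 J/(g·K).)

m ≈ 913 g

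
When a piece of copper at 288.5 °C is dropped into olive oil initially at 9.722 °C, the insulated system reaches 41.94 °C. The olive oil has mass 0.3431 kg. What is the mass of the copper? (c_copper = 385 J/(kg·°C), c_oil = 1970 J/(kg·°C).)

m ≈ 0.229 kg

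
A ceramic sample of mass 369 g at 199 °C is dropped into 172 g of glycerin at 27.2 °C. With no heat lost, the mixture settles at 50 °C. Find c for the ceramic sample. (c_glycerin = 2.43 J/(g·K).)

Heat lost by the ceramic sample = heat gained by the glycerin:
369×c×(199 − 50) = 172×2.43×(50 − 27.2)
54981 c = 9529.5  ⇒  c ≈ 0.1733 J/(g·K)

c ≈ 0.173 J/(g·K)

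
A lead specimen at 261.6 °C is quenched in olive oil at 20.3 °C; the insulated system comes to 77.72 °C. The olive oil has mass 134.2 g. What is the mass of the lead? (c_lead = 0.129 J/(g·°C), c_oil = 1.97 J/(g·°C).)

Heat gained plus heat lost sum to zero:
m·0.129·(77.72 − 261.6) + 134.2·1.97·(77.72 − 20.3) = 0
-23.72 m = -15180
m = -15180/-23.72 ≈ 640 g

m ≈ 640 g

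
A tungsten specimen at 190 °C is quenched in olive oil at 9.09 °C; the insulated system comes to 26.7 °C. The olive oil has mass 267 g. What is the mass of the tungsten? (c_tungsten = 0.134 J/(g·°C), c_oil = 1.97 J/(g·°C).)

m ≈ 423 g

Setting the total heat transfer to zero:
m×0.134×(26.7 − 190) + 267×1.97×(26.7 − 9.09) = 0
-21.88 m = -9262.7
m = -9262.7/-21.88 ≈ 423.3 g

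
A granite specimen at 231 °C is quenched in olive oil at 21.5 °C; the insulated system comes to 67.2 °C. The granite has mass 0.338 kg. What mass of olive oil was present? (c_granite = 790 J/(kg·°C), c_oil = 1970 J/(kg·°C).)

Let T be the final temperature. ΣQ_i = 0:
0.338·790·(67.2 − 231) + m·1970·(67.2 − 21.5) = 0
90029 m = 43738
m = 43738/90029 ≈ 0.4858 kg

m ≈ 0.486 kg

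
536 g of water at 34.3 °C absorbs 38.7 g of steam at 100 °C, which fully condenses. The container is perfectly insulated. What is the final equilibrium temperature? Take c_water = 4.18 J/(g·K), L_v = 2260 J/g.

T_f ≈ 75.1 °C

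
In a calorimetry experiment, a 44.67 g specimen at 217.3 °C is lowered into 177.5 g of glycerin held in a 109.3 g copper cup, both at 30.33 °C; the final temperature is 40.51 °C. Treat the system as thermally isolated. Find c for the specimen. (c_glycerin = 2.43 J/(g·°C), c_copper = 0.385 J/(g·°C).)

c ≈ 0.61 J/(g·°C)

Let T be the final temperature. ΣQ_i = 0:
44.67·c·(40.51 − 217.3) + 177.5·2.43·(40.51 − 30.33) + 109.3·0.385·(40.51 − 30.33) = 0
-7897.2 c = -4819.3
c = -4819.3/-7897.2 ≈ 0.6102 J/(g·°C)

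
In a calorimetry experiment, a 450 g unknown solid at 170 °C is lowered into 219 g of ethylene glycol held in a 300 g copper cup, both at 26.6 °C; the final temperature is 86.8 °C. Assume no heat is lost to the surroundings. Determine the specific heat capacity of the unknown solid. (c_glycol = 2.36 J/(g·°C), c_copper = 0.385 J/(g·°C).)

Net heat exchanged in the isolated system is zero:
450×c×(86.8 − 170) + 219×2.36×(86.8 − 26.6) + 300×0.385×(86.8 − 26.6) = 0
-37440 c = -38067
c = -38067/-37440 ≈ 1.017 J/(g·°C)

c ≈ 1.02 J/(g·°C)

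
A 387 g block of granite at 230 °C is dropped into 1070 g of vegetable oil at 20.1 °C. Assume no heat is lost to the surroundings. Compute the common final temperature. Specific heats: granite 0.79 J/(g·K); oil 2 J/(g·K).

T_f ≈ 46.3 °C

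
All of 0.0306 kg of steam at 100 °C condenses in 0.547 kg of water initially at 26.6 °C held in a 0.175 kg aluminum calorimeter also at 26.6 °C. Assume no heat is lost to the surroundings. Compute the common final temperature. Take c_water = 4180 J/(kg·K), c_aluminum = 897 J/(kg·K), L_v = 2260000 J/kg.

Energy conservation, ΣQ = 0:
latent heat released on condensation: 0.0306×2260000 = 69156
  condensed water 100 °C→T: 127.91(T − 100)
  original water: 2286.5(T − 26.6)
  cup: 156.97(T − 26.6)
2571.3 T = 69156 + 12791 + 64995 = 146942
T ≈ 57.15 °C (< 100 °C, so full condensation is consistent).

T_f ≈ 57.1 °C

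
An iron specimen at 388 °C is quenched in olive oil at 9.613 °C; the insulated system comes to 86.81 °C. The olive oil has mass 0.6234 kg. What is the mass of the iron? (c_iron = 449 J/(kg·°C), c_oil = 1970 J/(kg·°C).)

Taking heat into each body as positive, Σ m c ΔT = 0:
m×449×(86.81 − 388) + 0.6234×1970×(86.81 − 9.613) = 0
-135234 m = -94805
m = -94805/-135234 ≈ 0.701 kg

m ≈ 0.701 kg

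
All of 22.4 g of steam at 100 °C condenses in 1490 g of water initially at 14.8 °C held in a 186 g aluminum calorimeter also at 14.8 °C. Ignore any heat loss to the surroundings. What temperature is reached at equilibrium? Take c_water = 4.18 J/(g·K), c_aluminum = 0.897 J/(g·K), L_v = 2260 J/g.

Setting the total heat transfer to zero:
steam→water at 100 °C releases m L_v = 22.4×2260 = 50624; condensed water 100 °C→T: 93.63(T − 100); original water: 6228.2(T − 14.8); cup: 166.84(T − 14.8)
6488.7 T = 50624 + 9363.2 + 94647 = 154634
T ≈ 23.83 °C, under the boiling point, so the assumption holds.

T_f ≈ 23.8 °C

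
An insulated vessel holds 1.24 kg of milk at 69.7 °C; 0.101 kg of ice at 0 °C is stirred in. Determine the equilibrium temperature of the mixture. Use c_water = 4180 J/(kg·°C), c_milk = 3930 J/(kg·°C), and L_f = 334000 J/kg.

T_f ≈ 57.8 °C

Setting the total heat transfer to zero:
fusion: m_ice L_f = 0.101×334000 = 33734
  meltwater 0→T: 0.101×4180×T = 422.18 T
  milk: 4873.2(T − 69.7)
5295.4 T = 339662 − 33734 = 305928
T ≈ 57.77 °C. Since T > 0 °C, the all-ice-melts assumption holds.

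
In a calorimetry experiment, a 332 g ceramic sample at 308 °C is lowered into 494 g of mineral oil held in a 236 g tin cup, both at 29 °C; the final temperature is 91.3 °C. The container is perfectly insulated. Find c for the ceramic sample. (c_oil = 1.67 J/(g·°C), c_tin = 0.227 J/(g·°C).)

Conservation of energy gives ΣQ = 0:
332×c×(91.3 − 308) + 494×1.67×(91.3 − 29) + 236×0.227×(91.3 − 29) = 0
-71944 c = -54734
c = -54734/-71944 ≈ 0.7608 J/(g·°C)

c ≈ 0.761 J/(g·°C)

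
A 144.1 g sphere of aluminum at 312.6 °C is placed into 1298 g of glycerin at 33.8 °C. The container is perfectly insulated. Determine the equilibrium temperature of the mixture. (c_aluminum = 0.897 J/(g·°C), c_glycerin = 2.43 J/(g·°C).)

T_f ≈ 44.8 °C

Heat lost by the aluminum equals heat gained by the glycerin:
144.1·0.897·(312.6 − T) = 1298·2.43·(T − 33.8)
129.26(312.6 − T) = 3154.1(T − 33.8)
3283.4 T = 147016  ⇒  T ≈ 44.78 °C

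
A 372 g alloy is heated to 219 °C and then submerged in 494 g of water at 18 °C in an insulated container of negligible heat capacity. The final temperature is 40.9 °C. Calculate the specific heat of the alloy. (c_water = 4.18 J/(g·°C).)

c ≈ 0.714 J/(g·°C)

m_s c (T_s − T_f) = m_water c_water (T_f − T_0):
372·c·(219 − 40.9) = 494·4.18·(40.9 − 18)
66253 c = 47287  ⇒  c ≈ 0.7137 J/(g·°C)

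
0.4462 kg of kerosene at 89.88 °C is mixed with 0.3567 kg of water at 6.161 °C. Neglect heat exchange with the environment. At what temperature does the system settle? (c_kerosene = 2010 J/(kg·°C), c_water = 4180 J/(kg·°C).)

|Q_kerosene| = |Q_water|:
0.4462*2010*(89.88 − T) = 0.3567*4180*(T − 6.161)
896.86(89.88 − T) = 1491(T − 6.161)
2387.9 T = 89796  ⇒  T ≈ 37.61 °C

T_f ≈ 37.6 °C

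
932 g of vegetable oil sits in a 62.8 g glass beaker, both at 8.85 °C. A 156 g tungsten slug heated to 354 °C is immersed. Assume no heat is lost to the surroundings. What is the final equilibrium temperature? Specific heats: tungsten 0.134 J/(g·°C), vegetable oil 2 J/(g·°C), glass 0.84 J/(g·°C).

T_f ≈ 12.6 °C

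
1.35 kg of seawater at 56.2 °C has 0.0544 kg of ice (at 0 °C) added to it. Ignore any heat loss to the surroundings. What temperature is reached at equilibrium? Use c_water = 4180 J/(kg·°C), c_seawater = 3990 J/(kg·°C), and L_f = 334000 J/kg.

Setting the total heat transfer to zero:
fusion: m_ice L_f = 0.0544×334000 = 18170
  warm the meltwater: 227.39 T
  seawater: 5386.5(T − 56.2)
5613.9 T = 302721 − 18170 = 284552
T ≈ 50.69 °C — above 0 °C, consistent with complete melting.

T_f ≈ 50.7 °C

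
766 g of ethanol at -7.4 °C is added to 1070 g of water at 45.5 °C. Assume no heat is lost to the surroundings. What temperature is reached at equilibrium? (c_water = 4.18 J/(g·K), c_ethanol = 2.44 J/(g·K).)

T_f ≈ 29.9 °C

T_f is the heat-capacity-weighted average of the initial temperatures:
T_f = (4472.6·45.5 + 1869·(-7.4)) / (4472.6 + 1869)
    = 189672 / 6341.6 ≈ 29.91 °C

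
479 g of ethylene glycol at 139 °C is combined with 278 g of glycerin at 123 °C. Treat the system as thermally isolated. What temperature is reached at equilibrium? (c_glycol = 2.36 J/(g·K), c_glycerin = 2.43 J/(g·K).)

T_f ≈ 133.0 °C

Heat lost by the glycol equals heat gained by the glycerin:
479·2.36·(139 − T) = 278·2.43·(T − 123)
1130.4(139 − T) = 675.54(T − 123)
1806 T = 240223  ⇒  T ≈ 133.02 °C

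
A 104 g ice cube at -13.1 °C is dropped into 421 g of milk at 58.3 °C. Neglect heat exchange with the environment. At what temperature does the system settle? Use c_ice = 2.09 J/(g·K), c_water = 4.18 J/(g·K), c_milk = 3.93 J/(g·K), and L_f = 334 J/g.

T_f ≈ 28.2 °C

Setting the total heat transfer to zero:
ice -13.1→0 °C: 104·2.09·13.1 = 2847.4
  melt ice: 104·334 = 34736
  meltwater 0→T: 104·4.18·T = 434.72 T
  milk cools: 421·3.93·(T − 58.3) = 1654.5(T − 58.3)
2089.2 T = 96459 − 37583 = 58876
T ≈ 28.18 °C — above 0 °C, consistent with complete melting.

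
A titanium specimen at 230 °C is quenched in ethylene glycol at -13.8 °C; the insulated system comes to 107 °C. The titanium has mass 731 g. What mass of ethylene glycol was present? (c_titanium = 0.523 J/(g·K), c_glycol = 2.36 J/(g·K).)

m ≈ 165 g

Conservation of energy gives ΣQ = 0:
731·0.523·(107 − 230) + m·2.36·(107 − (-13.8)) = 0
285.09 m = 47024
m = 47024/285.09 ≈ 164.9 g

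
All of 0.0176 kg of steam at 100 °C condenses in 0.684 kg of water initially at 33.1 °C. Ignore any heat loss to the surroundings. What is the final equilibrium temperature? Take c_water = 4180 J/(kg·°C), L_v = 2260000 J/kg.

T_f ≈ 48.3 °C

Let T be the final temperature. ΣQ_i = 0:
latent heat released on condensation: 0.0176×2260000 = 39776; condensate cools 100→T: 0.0176×4180×(T − 100) = 73.57(T − 100); original water: 2859.1(T − 33.1)
2932.7 T = 39776 + 7356.8 + 94637 = 141770
T ≈ 48.34 °C (< 100 °C, so full condensation is consistent).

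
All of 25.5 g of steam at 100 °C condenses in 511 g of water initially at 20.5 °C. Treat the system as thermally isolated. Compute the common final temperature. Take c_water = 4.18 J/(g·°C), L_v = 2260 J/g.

T_f ≈ 50.0 °C

Energy balance with sensible and latent terms:
condense steam: −25.5×2260 = −57630; condensate cools 100→T: 25.5×4.18×(T − 100) = 106.59(T − 100); original water: 2136(T − 20.5)
2242.6 T = 57630 + 10659 + 43788 = 112077
T ≈ 49.98 °C — below 100 °C, confirming all the steam condensed.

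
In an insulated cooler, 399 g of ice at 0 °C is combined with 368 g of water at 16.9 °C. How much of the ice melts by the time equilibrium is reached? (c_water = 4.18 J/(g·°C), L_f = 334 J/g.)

m_melted ≈ 77.8 g

Cooling the water to 0 °C releases 368×4.18×16.9 = 25996 J.
To melt every bit of ice: 399×334 = 133266 J.
Since 25996 < 133266 J, not all the ice melts; equilibrium is at 0 °C.
Mass melted = 25996/334 ≈ 77.83 g.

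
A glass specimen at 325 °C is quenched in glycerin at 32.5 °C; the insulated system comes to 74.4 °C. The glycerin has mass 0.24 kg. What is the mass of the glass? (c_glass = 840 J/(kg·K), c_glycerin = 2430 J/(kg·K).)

m ≈ 0.116 kg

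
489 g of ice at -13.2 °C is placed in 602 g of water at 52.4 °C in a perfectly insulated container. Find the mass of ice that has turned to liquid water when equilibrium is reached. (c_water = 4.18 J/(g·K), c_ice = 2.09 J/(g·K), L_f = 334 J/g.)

m_melted ≈ 354 g

Water can give up m c ΔT = 602·4.18·52.4 = 131857 J before reaching 0 °C.
Warming the ice to 0 °C takes 489·2.09·13.2 = 13491 J, leaving 118367 J for melting.
To melt every bit of ice: 489·334 = 163326 J.
118367 J < 163326 J, so only part of the ice melts and the system sits at 0 °C.
m_melted·334 = 118367  ⇒  m_melted ≈ 354.4 g.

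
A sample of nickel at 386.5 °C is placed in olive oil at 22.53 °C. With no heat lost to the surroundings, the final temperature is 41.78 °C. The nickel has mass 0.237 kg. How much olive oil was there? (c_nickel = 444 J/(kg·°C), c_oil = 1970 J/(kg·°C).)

Energy conservation, ΣQ = 0:
0.237×444×(41.78 − 386.5) + m×1970×(41.78 − 22.53) = 0
37922 m = 36274
m = 36274/37922 ≈ 0.9565 kg

m ≈ 0.957 kg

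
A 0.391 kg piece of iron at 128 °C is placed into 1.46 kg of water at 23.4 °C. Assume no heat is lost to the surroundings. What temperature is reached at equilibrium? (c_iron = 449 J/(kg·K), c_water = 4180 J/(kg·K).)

Taking heat into each body as positive, Σ m c ΔT = 0:
0.391·449·(T − 128) + 1.46·4180·(T − 23.4) = 0
6278.4 T = 165277
T ≈ 26.32 °C

T_f ≈ 26.3 °C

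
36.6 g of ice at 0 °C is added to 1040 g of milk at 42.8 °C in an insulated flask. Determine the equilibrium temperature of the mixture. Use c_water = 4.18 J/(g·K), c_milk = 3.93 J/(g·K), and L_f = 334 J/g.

T_f ≈ 38.4 °C

Heat gained plus heat lost sum to zero:
fusion: m_ice L_f = 36.6×334 = 12224; warm the meltwater: 152.99 T; milk cools: 1040×3.93×(T − 42.8) = 4087.2(T − 42.8)
4240.2 T = 174932 − 12224 = 162708
T ≈ 38.37 °C — above 0 °C, consistent with complete melting.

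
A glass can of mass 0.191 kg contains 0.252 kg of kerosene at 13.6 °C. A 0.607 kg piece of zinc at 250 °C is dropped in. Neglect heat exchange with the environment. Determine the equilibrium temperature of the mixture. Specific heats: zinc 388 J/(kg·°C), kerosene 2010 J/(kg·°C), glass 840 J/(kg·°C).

T_f ≈ 75.3 °C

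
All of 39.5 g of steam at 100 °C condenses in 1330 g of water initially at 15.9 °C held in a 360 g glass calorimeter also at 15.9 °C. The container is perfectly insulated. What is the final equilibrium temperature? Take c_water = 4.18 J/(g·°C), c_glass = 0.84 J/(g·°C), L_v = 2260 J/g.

Net heat exchanged in the isolated system is zero:
condense steam: −39.5×2260 = −89270; condensate cools 100→T: 39.5×4.18×(T − 100) = 165.11(T − 100); water warms: 1330×4.18×(T − 15.9) = 5559.4(T − 15.9); cup: 302.4(T − 15.9)
6026.9 T = 89270 + 16511 + 93203 = 198984
T ≈ 33.02 °C — below 100 °C, confirming all the steam condensed.

T_f ≈ 33.0 °C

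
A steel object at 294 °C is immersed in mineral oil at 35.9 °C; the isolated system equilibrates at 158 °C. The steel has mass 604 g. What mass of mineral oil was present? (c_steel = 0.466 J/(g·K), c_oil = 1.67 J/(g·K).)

Heat lost by the steel = heat gained by the oil:
604·0.466·(294 − 158) = m·1.67·(158 − 35.9)
203.91 m = 38279  ⇒  m ≈ 187.7 g

m ≈ 188 g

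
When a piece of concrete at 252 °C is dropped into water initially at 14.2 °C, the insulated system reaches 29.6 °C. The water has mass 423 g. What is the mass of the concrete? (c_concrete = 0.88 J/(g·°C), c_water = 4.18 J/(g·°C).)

Taking heat into each body as positive, Σ m c ΔT = 0:
m·0.88·(29.6 − 252) + 423·4.18·(29.6 − 14.2) = 0
-195.71 m = -27229
m = -27229/-195.71 ≈ 139.1 g

m ≈ 139 g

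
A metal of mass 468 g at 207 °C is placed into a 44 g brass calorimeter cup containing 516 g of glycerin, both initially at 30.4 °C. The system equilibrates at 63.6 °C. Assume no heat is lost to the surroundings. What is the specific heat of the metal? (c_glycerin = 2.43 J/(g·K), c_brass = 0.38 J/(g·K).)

Taking heat into each body as positive, Σ m c ΔT = 0:
468×c×(63.6 − 207) + 516×2.43×(63.6 − 30.4) + 44×0.38×(63.6 − 30.4) = 0
-67111 c = -42184
c = -42184/-67111 ≈ 0.6286 J/(g·K)

c ≈ 0.629 J/(g·K)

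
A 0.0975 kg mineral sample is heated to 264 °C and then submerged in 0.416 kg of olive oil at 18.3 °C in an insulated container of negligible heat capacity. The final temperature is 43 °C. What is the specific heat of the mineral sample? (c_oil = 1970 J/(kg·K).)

c ≈ 939 J/(kg·K)

Conservation of energy gives ΣQ = 0:
0.0975×c×(43 − 264) + 0.416×1970×(43 − 18.3) = 0
-21.55 c = -20242
c = -20242/-21.55 ≈ 939.4 J/(kg·K)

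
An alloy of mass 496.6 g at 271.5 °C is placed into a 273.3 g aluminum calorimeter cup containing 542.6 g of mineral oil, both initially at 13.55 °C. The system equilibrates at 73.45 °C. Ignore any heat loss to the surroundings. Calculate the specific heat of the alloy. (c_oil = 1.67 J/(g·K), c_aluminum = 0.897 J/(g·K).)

c ≈ 0.701 J/(g·K)

Heat gained plus heat lost sum to zero:
496.6·c·(73.45 − 271.5) + 542.6·1.67·(73.45 − 13.55) + 273.3·0.897·(73.45 − 13.55) = 0
-98352 c = -68962
c = -68962/-98352 ≈ 0.7012 J/(g·K)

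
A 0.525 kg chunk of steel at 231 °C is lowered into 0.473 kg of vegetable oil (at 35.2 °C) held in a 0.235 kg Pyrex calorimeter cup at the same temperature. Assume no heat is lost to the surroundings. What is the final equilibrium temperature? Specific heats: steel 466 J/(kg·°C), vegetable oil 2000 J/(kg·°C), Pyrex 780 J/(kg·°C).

T_f is the heat-capacity-weighted average of the initial temperatures:
T_f = (244.65*231 + 946*35.2 + 183.3*35.2) / (244.65 + 946 + 183.3)
    = 96266 / 1374 ≈ 70.06 °C

T_f ≈ 70.1 °C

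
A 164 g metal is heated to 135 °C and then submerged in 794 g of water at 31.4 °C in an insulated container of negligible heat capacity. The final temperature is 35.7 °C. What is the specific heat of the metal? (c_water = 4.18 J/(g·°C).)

c ≈ 0.876 J/(g·°C)

Setting the total heat transfer to zero:
164·c·(35.7 − 135) + 794·4.18·(35.7 − 31.4) = 0
-16285 c = -14271
c = -14271/-16285 ≈ 0.8763 J/(g·°C)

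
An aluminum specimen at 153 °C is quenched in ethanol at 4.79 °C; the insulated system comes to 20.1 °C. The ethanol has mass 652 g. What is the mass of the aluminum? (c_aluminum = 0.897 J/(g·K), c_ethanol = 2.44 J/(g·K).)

m ≈ 204 g

|Q_aluminum| = |Q_ethanol|:
m×0.897×(153 − 20.1) = 652×2.44×(20.1 − 4.79)
119.21 m = 24356  ⇒  m ≈ 204.3 g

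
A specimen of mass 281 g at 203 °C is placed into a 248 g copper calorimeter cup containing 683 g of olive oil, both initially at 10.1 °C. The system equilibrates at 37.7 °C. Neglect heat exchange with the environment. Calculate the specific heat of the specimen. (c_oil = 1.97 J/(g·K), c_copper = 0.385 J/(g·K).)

c ≈ 0.856 J/(g·K)

Let T be the final temperature. ΣQ_i = 0:
281×c×(37.7 − 203) + 683×1.97×(37.7 − 10.1) + 248×0.385×(37.7 − 10.1) = 0
-46449 c = -39771
c = -39771/-46449 ≈ 0.8562 J/(g·K)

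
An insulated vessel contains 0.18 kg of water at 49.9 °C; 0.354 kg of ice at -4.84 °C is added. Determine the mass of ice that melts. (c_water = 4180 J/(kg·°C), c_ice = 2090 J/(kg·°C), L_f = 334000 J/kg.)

Heat available from the water dropping to 0 °C: 0.18×4180×49.9 = 37545 J.
Of that, 0.354×2090×4.84 = 3580.9 J goes to bring the ice to 0 °C, leaving 33964 J.
Melting all 0.354 kg of ice would need 0.354×334000 = 118236 J.
33964 J < 118236 J, so only part of the ice melts and the system sits at 0 °C.
Mass melted = 33964/334000 ≈ 0.1017 kg.

m_melted ≈ 0.102 kg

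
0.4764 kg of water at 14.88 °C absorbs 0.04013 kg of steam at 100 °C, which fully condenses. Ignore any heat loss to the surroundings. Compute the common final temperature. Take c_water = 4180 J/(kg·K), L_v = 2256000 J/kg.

Energy balance with sensible and latent terms:
condense steam: −0.04013·2256000 = −90533; condensate cools 100→T: 0.04013·4180·(T − 100) = 167.74(T − 100); water warms: 0.4764·4180·(T − 14.88) = 1991.4(T − 14.88)
2159.1 T = 90533 + 16774 + 29631 = 136939
T ≈ 63.42 °C (< 100 °C, so full condensation is consistent).

T_f ≈ 63.4 °C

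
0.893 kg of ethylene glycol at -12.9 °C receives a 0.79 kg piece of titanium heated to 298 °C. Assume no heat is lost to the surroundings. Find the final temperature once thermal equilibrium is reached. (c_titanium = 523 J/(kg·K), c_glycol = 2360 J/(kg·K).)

T_f ≈ 38.1 °C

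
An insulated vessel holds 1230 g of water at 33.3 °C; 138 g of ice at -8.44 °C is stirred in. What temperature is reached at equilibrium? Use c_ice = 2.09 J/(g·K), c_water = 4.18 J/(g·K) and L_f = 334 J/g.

Let T be the final temperature. ΣQ_i = 0:
warm ice to 0 °C: 138×2.09×(0 − (-8.44)) = 2434.3
  latent heat to melt: 138×334 = 46092
  meltwater 0→T: 138×4.18×T = 576.84 T
  water: 5141.4(T − 33.3)
5718.2 T = 171209 − 48526 = 122682
T ≈ 21.45 °C. Since T > 0 °C, the all-ice-melts assumption holds.

T_f ≈ 21.5 °C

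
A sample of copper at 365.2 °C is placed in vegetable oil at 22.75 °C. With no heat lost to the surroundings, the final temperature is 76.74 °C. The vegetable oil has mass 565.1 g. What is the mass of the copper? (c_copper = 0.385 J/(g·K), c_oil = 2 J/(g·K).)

|Q_copper| = |Q_oil|:
m×0.385×(365.2 − 76.74) = 565.1×2×(76.74 − 22.75)
111.06 m = 61019  ⇒  m ≈ 549.4 g

m ≈ 549 g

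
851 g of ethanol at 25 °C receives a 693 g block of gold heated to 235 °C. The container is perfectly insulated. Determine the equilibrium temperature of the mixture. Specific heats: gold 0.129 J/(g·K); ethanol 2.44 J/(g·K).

T_f = Σ m_i c_i T_i / Σ m_i c_i:
T_f = (89.4×235 + 2076.4×25) / (89.4 + 2076.4)
    = 72919 / 2165.8 ≈ 33.67 °C

T_f ≈ 33.7 °C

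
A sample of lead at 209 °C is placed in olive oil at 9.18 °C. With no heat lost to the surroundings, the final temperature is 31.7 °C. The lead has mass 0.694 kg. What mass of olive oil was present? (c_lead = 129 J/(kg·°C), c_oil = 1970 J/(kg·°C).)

m ≈ 0.358 kg

|Q_lead| = |Q_oil|:
0.694×129×(209 − 31.7) = m×1970×(31.7 − 9.18)
44364 m = 15873  ⇒  m ≈ 0.3578 kg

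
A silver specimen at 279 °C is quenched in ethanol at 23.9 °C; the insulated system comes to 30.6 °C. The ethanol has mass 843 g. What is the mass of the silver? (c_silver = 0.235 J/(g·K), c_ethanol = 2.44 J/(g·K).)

Heat lost by the silver = heat gained by the ethanol:
m·0.235·(279 − 30.6) = 843·2.44·(30.6 − 23.9)
58.37 m = 13781  ⇒  m ≈ 236.1 g

m ≈ 236 g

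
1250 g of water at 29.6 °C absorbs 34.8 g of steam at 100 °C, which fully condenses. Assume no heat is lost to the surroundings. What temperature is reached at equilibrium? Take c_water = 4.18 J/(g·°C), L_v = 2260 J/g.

T_f ≈ 46.2 °C

Taking heat into each body as positive, Σ m c ΔT = 0:
steam→water at 100 °C releases m L_v = 34.8·2260 = 78648; condensate cools 100→T: 34.8·4.18·(T − 100) = 145.46(T − 100); original water: 5225(T − 29.6)
5370.5 T = 78648 + 14546 + 154660 = 247854
T ≈ 46.15 °C — below 100 °C, confirming all the steam condensed.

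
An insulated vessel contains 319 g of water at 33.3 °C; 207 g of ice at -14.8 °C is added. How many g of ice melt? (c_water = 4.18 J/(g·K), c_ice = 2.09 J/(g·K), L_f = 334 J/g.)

m_melted ≈ 114 g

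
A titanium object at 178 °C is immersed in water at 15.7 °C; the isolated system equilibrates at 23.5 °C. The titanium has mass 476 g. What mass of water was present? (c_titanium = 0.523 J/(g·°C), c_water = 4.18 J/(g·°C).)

m ≈ 1180 g

Heat gained plus heat lost sum to zero:
476×0.523×(23.5 − 178) + m×4.18×(23.5 − 15.7) = 0
32.6 m = 38462
m = 38462/32.6 ≈ 1180 g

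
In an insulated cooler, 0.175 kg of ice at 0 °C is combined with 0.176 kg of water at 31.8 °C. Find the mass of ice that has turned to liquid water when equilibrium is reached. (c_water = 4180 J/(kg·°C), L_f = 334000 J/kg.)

m_melted ≈ 0.07 kg

Heat available from the water dropping to 0 °C: 0.176·4180·31.8 = 23395 J.
To melt every bit of ice: 0.175·334000 = 58450 J.
23395 J < 58450 J, so only part of the ice melts and the system sits at 0 °C.
m_melt = 23395 / L_f = 0.07004 kg.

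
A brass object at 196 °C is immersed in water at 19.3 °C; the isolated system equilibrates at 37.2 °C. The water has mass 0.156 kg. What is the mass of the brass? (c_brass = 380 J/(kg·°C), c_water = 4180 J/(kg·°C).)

m ≈ 0.193 kg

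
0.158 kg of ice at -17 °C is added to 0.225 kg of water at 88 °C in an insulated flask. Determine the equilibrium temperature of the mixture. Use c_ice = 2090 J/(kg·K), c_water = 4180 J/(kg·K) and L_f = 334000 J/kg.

Heat gained plus heat lost sum to zero:
warm ice to 0 °C: 0.158×2090×(0 − (-17)) = 5613.7
  fusion: m_ice L_f = 0.158×334000 = 52772
  warm the meltwater: 660.44 T
  water: 940.5(T − 88)
1600.9 T = 82764 − 58386 = 24378
T ≈ 15.23 °C — above 0 °C, consistent with complete melting.

T_f ≈ 15.2 °C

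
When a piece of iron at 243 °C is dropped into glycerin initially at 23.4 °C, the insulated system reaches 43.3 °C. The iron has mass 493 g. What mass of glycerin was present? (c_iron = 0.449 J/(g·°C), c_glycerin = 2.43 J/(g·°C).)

m ≈ 914 g

Taking heat into each body as positive, Σ m c ΔT = 0:
493×0.449×(43.3 − 243) + m×2.43×(43.3 − 23.4) = 0
48.36 m = 44205
m = 44205/48.36 ≈ 914.1 g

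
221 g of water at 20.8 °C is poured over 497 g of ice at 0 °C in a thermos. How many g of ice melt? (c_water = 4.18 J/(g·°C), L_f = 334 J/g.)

Heat available from the water dropping to 0 °C: 221·4.18·20.8 = 19215 J.
Melting all 497 g of ice would need 497·334 = 165998 J.
19215 J < 165998 J, so only part of the ice melts and the system sits at 0 °C.
Mass melted = 19215/334 ≈ 57.53 g.

m_melted ≈ 57.5 g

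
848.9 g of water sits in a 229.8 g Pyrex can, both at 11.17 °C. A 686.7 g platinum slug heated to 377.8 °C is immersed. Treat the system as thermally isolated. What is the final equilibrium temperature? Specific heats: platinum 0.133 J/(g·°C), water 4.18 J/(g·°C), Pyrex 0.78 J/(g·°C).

T_f is the heat-capacity-weighted average of the initial temperatures:
T_f = (91.33·377.8 + 3548.4·11.17 + 179.24·11.17) / (91.33 + 3548.4 + 179.24)
    = 76143 / 3819 ≈ 19.94 °C

T_f ≈ 19.9 °C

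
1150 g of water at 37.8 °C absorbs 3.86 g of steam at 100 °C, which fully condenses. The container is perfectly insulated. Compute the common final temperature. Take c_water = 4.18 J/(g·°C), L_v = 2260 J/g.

Heat gained plus heat lost sum to zero:
steam→water at 100 °C releases m L_v = 3.86×2260 = 8723.6; condensate cools 100→T: 3.86×4.18×(T − 100) = 16.13(T − 100); water warms: 1150×4.18×(T − 37.8) = 4807(T − 37.8)
4823.1 T = 8723.6 + 1613.5 + 181705 = 192042
T ≈ 39.82 °C — below 100 °C, confirming all the steam condensed.

T_f ≈ 39.8 °C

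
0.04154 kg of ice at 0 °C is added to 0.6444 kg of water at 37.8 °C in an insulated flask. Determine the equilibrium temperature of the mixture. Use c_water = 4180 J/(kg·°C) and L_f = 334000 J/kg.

T_f ≈ 30.7 °C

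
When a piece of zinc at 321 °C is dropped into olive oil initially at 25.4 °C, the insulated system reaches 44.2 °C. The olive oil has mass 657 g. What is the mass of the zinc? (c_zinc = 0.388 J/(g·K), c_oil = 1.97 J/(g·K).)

m ≈ 227 g

Taking heat into each body as positive, Σ m c ΔT = 0:
m×0.388×(44.2 − 321) + 657×1.97×(44.2 − 25.4) = 0
-107.4 m = -24333
m = -24333/-107.4 ≈ 226.6 g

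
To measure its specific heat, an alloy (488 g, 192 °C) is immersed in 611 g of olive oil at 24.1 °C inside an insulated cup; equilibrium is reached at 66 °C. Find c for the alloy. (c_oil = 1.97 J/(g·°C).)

Heat lost by the alloy = heat gained by the oil:
488·c·(192 − 66) = 611·1.97·(66 − 24.1)
61488 c = 50434  ⇒  c ≈ 0.8202 J/(g·°C)

c ≈ 0.82 J/(g·°C)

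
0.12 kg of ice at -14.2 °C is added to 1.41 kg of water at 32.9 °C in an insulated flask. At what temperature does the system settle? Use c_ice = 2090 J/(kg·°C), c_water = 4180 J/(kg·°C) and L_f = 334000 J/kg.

Energy balance with sensible and latent terms:
warm ice to 0 °C: 0.12×2090×(0 − (-14.2)) = 3561.4; melt ice: 0.12×334000 = 40080; warm the meltwater: 501.6 T; water: 5893.8(T − 32.9)
6395.4 T = 193906 − 43641 = 150265
T ≈ 23.50 °C — above 0 °C, consistent with complete melting.

T_f ≈ 23.5 °C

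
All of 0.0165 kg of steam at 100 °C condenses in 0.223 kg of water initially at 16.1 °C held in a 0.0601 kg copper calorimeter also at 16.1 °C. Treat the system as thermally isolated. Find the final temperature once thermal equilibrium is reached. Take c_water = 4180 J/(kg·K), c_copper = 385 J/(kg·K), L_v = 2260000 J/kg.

T_f ≈ 58.2 °C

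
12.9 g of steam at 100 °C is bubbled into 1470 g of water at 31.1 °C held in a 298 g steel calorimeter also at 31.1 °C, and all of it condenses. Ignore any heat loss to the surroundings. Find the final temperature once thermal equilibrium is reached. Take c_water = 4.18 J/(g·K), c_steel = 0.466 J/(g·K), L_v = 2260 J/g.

Sum of m c ΔT and latent-heat terms is zero:
steam→water at 100 °C releases m L_v = 12.9·2260 = 29154
  condensed water 100 °C→T: 53.92(T − 100)
  water warms: 1470·4.18·(T − 31.1) = 6144.6(T − 31.1)
  steel cup: 298·0.466·(T − 31.1) = 138.87(T − 31.1)
6337.4 T = 29154 + 5392.2 + 195416 = 229962
T ≈ 36.29 °C — below 100 °C, confirming all the steam condensed.

T_f ≈ 36.3 °C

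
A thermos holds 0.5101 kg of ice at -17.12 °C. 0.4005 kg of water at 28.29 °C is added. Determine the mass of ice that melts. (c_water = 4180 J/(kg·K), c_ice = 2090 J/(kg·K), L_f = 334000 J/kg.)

m_melted ≈ 0.0872 kg

Cooling the water to 0 °C releases 0.4005·4180·28.29 = 47360 J.
Of that, 0.5101·2090·17.12 = 18252 J goes to bring the ice to 0 °C, leaving 29108 J.
Fully melting the ice requires m_ice L_f = 0.5101·334000 = 170373 J.
29108 J < 170373 J, so only part of the ice melts and the system sits at 0 °C.
m_melt = 29108 / L_f = 0.08715 kg.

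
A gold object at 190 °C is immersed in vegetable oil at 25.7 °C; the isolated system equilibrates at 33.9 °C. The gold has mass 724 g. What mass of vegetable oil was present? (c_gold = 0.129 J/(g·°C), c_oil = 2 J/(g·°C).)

m ≈ 889 g

Energy conservation, ΣQ = 0:
724×0.129×(33.9 − 190) + m×2×(33.9 − 25.7) = 0
16.4 m = 14579
m = 14579/16.4 ≈ 889 g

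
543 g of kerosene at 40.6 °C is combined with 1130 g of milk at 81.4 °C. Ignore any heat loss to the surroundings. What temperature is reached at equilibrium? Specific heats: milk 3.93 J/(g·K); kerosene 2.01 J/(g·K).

T_f ≈ 73.4 °C

T_f is the heat-capacity-weighted average of the initial temperatures:
T_f = (4440.9×81.4 + 1091.4×40.6) / (4440.9 + 1091.4)
    = 405801 / 5532.3 ≈ 73.35 °C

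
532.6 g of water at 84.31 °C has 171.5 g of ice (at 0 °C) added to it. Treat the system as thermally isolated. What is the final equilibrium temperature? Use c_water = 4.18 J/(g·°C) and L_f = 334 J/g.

T_f ≈ 44.3 °C

Setting the total heat transfer to zero:
melt ice: 171.5·334 = 57281
  warm the meltwater: 716.87 T
  water cools: 532.6·4.18·(T − 84.31) = 2226.3(T − 84.31)
2943.1 T = 187697 − 57281 = 130416
T ≈ 44.31 °C (positive, so assuming full melt was valid).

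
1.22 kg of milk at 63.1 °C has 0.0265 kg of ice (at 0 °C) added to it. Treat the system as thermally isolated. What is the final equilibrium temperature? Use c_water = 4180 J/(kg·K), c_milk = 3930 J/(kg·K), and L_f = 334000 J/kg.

T_f ≈ 59.9 °C

Sum of m c ΔT and latent-heat terms is zero:
fusion: m_ice L_f = 0.0265·334000 = 8851; warm the meltwater: 110.77 T; milk cools: 1.22·3930·(T − 63.1) = 4794.6(T − 63.1)
4905.4 T = 302539 − 8851 = 293688
T ≈ 59.87 °C (positive, so assuming full melt was valid).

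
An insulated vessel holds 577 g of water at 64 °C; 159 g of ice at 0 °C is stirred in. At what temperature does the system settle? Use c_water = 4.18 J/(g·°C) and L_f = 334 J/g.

T_f ≈ 32.9 °C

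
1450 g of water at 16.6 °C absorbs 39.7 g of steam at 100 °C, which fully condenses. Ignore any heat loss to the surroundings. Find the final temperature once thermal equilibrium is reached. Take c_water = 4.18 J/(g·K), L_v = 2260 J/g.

T_f ≈ 33.2 °C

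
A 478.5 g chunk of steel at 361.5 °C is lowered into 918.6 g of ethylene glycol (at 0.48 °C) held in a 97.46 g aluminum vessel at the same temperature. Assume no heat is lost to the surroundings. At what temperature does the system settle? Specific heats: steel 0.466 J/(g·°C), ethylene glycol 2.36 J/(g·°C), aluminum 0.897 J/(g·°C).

T_f ≈ 33.0 °C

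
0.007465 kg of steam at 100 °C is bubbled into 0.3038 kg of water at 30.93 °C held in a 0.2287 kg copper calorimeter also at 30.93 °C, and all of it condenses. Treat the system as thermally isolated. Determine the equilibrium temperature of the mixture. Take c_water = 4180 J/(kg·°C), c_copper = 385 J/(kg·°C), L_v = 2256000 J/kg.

Heat gained plus heat lost sum to zero:
latent heat released on condensation: 0.007465×2256000 = 16841; condensed water 100 °C→T: 31.2(T − 100); original water: 1269.9(T − 30.93); copper cup: 0.2287×385×(T − 30.93) = 88.05(T − 30.93)
1389.1 T = 16841 + 3120.4 + 42001 = 61962
T ≈ 44.60 °C (< 100 °C, so full condensation is consistent).

T_f ≈ 44.6 °C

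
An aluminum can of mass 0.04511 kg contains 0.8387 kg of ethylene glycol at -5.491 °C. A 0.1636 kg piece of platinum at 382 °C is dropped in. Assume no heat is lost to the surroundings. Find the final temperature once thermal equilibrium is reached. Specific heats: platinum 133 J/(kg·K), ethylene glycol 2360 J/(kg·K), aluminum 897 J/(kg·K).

T_f ≈ -1.4 °C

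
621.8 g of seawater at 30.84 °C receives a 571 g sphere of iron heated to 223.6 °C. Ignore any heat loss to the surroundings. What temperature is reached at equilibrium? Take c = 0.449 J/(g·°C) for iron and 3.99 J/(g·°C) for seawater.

Taking heat into each body as positive, Σ m c ΔT = 0:
571×0.449×(T − 223.6) + 621.8×3.99×(T − 30.84) = 0
(256.38 + 2481) T = 256.38×223.6 + 2481×30.84
T = 133840 / 2737.4 = 48.9 °C

T_f ≈ 48.9 °C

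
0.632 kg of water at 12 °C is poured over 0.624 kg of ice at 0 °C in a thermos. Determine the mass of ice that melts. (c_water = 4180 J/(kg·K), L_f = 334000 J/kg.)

m_melted ≈ 0.0949 kg

Water can give up m c ΔT = 0.632·4180·12 = 31701 J before reaching 0 °C.
To melt every bit of ice: 0.624·334000 = 208416 J.
Since 31701 < 208416 J, not all the ice melts; equilibrium is at 0 °C.
m_melt = 31701 / L_f = 0.09491 kg.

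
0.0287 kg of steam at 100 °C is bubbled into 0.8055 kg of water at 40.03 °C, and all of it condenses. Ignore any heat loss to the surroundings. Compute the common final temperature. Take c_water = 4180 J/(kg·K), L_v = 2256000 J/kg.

Net heat exchanged in the isolated system is zero:
condense steam: −0.0287×2256000 = −64747; condensed water 100 °C→T: 119.97(T − 100); original water: 3367(T − 40.03)
3487 T = 64747 + 11997 + 134781 = 211524
T ≈ 60.66 °C — below 100 °C, confirming all the steam condensed.

T_f ≈ 60.7 °C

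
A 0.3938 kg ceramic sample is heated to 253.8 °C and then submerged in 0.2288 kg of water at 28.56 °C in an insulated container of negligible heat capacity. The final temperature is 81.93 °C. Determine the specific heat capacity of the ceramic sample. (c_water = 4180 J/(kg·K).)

c ≈ 754 J/(kg·K)

Heat lost by the ceramic sample = heat gained by the water:
0.3938×c×(253.8 − 81.93) = 0.2288×4180×(81.93 − 28.56)
67.68 c = 51042  ⇒  c ≈ 754.1 J/(kg·K)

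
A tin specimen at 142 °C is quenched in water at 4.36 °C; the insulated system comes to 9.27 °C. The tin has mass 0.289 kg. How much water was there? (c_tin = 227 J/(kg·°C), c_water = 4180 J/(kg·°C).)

Heat lost by the tin = heat gained by the water:
0.289×227×(142 − 9.27) = m×4180×(9.27 − 4.36)
20524 m = 8707.5  ⇒  m ≈ 0.4243 kg

m ≈ 0.424 kg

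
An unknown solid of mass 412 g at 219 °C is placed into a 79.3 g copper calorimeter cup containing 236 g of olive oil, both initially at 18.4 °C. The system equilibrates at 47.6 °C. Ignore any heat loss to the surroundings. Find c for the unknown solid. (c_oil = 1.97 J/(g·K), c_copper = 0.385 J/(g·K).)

c ≈ 0.205 J/(g·K)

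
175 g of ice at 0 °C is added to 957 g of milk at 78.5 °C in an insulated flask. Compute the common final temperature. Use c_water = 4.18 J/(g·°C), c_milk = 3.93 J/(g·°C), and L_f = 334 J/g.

Conservation of energy gives ΣQ = 0:
latent heat to melt: 175×334 = 58450; meltwater 0→T: 175×4.18×T = 731.5 T; milk cools: 957×3.93×(T − 78.5) = 3761(T − 78.5)
4492.5 T = 295239 − 58450 = 236789
T ≈ 52.71 °C. Since T > 0 °C, the all-ice-melts assumption holds.

T_f ≈ 52.7 °C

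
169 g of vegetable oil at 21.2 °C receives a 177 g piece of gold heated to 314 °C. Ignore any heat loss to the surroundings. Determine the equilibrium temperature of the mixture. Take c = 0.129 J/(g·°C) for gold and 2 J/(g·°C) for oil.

T_f ≈ 39.7 °C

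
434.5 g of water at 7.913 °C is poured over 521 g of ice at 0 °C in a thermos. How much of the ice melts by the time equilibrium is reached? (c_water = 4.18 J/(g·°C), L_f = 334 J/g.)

Cooling the water to 0 °C releases 434.5×4.18×7.913 = 14372 J.
Fully melting the ice requires m_ice L_f = 521×334 = 174014 J.
14372 J < 174014 J, so only part of the ice melts and the system sits at 0 °C.
m_melted×334 = 14372  ⇒  m_melted ≈ 43.03 g.

m_melted ≈ 43 g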